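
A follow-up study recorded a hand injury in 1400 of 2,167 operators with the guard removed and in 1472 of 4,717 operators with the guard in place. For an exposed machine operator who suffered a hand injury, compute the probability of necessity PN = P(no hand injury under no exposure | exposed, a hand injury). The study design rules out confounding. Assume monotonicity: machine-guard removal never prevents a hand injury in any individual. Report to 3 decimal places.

PN ≈ 0.517

p₁ = P(outcome | exposed) = 1400/2167 = 0.64605
p₀ = P(outcome | unexposed) = 1472/4717 = 0.31206
Under exogeneity and monotonicity, PN = (p₁ − p₀) / p₁.
PN = (0.64605 − 0.31206) / 0.64605 = 0.33399 / 0.64605 ≈ 0.5170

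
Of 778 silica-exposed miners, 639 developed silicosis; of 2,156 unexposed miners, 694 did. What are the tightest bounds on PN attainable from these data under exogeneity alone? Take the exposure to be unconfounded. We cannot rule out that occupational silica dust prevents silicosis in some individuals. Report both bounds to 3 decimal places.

0.608 ≤ PN ≤ 0.826

p₁ = P(outcome | exposed) = 639/778 = 0.82134
p₀ = P(outcome | unexposed) = 694/2156 = 0.32189
Under exogeneity alone the bounds on PN are max{0,(p₁−p₀)/p₁} ≤ PN ≤ min{1,(1−p₀)/p₁}.
  lower = (p₁ − p₀)/p₁ = 0.49944 / 0.82134 ≈ 0.6081
  upper = min{1, (1 − p₀)/p₁} = 0.67811 / 0.82134 ≈ 0.8256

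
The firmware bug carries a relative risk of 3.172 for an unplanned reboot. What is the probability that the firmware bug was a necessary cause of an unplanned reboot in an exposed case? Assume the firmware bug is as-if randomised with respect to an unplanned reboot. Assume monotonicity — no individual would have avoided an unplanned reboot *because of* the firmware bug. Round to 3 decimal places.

Under exogeneity and monotonicity, PN = (RR − 1) / RR = 1 − 1/RR.
PN = (3.172 − 1) / 3.172 = 2.172 / 3.172 ≈ 0.6847

PN ≈ 0.685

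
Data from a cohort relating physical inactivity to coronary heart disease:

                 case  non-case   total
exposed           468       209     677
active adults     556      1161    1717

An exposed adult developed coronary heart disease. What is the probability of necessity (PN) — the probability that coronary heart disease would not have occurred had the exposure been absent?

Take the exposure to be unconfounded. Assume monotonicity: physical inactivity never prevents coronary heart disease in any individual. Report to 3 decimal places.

PN ≈ 0.532

p₁ = P(outcome | exposed) = 468/677 = 0.69129
p₀ = P(outcome | unexposed) = 556/1717 = 0.32382
Under exogeneity and monotonicity, PN = (p₁ − p₀) / p₁.
PN = (0.69129 − 0.32382) / 0.69129 = 0.36746 / 0.69129 ≈ 0.5316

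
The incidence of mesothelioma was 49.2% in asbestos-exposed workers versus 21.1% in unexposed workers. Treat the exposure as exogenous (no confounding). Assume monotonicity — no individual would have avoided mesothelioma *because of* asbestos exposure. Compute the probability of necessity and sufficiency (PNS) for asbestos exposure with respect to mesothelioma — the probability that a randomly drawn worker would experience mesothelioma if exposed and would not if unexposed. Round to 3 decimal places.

PNS ≈ 0.281

p₁ = 0.492, p₀ = 0.211.
Under exogeneity and monotonicity, PNS = p₁ − p₀.
PNS = 0.492 − 0.211 = 0.281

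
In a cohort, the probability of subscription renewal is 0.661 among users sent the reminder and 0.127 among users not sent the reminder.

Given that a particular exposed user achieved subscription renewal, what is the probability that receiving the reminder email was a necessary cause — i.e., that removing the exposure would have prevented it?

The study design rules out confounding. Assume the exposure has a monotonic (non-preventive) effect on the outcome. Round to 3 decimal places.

Let p₁ = 0.661, p₀ = 0.127.
Under exogeneity and monotonicity, PN = (p₁ − p₀) / p₁.
PN = (0.661 − 0.127) / 0.661 = 0.534 / 0.661 ≈ 0.8079

PN ≈ 0.808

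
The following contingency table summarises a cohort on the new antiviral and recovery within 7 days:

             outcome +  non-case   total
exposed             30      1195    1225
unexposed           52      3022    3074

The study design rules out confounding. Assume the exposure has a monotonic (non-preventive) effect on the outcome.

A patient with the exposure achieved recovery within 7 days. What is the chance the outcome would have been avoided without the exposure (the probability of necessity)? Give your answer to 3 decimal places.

PN ≈ 0.309

p₁ = P(outcome | exposed) = 30/1225 = 0.02449
p₀ = P(outcome | unexposed) = 52/3074 = 0.016916
Under exogeneity and monotonicity, PN = (p₁ − p₀) / p₁.
PN = (0.02449 − 0.016916) / 0.02449 = 0.0075737 / 0.02449 ≈ 0.3093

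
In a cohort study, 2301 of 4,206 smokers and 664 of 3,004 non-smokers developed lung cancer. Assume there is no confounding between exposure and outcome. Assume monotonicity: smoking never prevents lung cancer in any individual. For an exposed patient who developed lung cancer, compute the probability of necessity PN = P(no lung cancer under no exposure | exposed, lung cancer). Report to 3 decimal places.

PN ≈ 0.596

p₁ = P(outcome | exposed) = 2301/4206 = 0.54708
p₀ = P(outcome | unexposed) = 664/3004 = 0.22104
Under exogeneity and monotonicity, PN = (p₁ − p₀) / p₁.
PN = (0.54708 − 0.22104) / 0.54708 = 0.32604 / 0.54708 ≈ 0.5960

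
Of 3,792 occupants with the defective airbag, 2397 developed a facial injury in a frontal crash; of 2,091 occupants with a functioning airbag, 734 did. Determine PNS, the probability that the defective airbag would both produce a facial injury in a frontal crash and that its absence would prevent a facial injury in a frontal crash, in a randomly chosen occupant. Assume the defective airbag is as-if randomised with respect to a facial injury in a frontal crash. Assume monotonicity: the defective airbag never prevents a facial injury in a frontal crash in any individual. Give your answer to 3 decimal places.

p₁ = P(outcome | exposed) = 2397/3792 = 0.63212
p₀ = P(outcome | unexposed) = 734/2091 = 0.35103
Under exogeneity and monotonicity, PNS = p₁ − p₀.
PNS = 0.63212 − 0.35103 = 0.28109

PNS ≈ 0.281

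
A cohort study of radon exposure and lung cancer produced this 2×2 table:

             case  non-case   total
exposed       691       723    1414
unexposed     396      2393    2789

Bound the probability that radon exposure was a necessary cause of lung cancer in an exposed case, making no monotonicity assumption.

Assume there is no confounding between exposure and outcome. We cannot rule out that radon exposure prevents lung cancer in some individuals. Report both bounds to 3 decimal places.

p₁ = P(outcome | exposed) = 691/1414 = 0.48868
p₀ = P(outcome | unexposed) = 396/2789 = 0.14199
Under exogeneity alone the bounds on PN are max{0,(p₁−p₀)/p₁} ≤ PN ≤ min{1,(1−p₀)/p₁}.
  lower = (p₁ − p₀)/p₁ = 0.3467 / 0.48868 ≈ 0.7095
  upper = min{1, (1 − p₀)/p₁} = 0.85801 / 0.48868 ≈ 1.7558 → capped at 1

0.709 ≤ PN ≤ 1.000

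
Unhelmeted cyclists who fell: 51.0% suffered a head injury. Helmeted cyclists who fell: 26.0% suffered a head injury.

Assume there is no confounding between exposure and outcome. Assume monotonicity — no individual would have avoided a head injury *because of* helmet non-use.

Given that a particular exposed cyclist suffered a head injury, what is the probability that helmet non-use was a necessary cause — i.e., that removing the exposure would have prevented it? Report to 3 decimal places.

p₁ = 0.51, p₀ = 0.26.
Under exogeneity and monotonicity, PN = (p₁ − p₀) / p₁.
PN = (0.51 − 0.26) / 0.51 = 0.25 / 0.51 ≈ 0.4902

PN ≈ 0.490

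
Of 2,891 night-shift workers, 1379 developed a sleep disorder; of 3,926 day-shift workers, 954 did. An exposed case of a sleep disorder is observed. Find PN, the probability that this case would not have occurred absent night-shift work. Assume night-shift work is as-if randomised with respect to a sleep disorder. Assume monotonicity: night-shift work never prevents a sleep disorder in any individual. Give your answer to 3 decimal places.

PN ≈ 0.491

p₁ = P(outcome | exposed) = 1379/2891 = 0.477
p₀ = P(outcome | unexposed) = 954/3926 = 0.243
Under exogeneity and monotonicity, PN = (p₁ − p₀) / p₁.
PN = (0.477 − 0.243) / 0.477 = 0.234 / 0.477 ≈ 0.4906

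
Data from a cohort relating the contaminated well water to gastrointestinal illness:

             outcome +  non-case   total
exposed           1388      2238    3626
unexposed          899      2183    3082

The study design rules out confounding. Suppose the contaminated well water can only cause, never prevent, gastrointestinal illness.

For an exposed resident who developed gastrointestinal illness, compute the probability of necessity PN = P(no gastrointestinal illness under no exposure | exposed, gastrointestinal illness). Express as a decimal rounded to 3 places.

p₁ = P(outcome | exposed) = 1388/3626 = 0.38279
p₀ = P(outcome | unexposed) = 899/3082 = 0.29169
Under exogeneity and monotonicity, PN = (p₁ − p₀)/p₁.
PN = (0.38279 − 0.29169) / 0.38279 ≈ 0.2380

PN ≈ 0.238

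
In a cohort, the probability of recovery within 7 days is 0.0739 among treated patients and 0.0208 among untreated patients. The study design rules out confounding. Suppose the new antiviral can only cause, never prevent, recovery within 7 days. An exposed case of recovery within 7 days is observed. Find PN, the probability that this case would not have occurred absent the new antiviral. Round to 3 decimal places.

PN ≈ 0.719

Let p₁ = 0.0739, p₀ = 0.0208.
Under exogeneity and monotonicity, PN = (p₁ − p₀) / p₁.
PN = (0.0739 − 0.0208) / 0.0739 = 0.0531 / 0.0739 ≈ 0.7185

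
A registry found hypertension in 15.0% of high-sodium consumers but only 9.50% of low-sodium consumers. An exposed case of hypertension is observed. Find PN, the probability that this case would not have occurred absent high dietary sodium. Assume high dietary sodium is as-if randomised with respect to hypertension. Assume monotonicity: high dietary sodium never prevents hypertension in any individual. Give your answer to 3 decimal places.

p₁ = 0.15, p₀ = 0.095.
Under exogeneity and monotonicity, PN = (p₁ − p₀) / p₁.
PN = (0.15 − 0.095) / 0.15 = 0.055 / 0.15 ≈ 0.3667

PN ≈ 0.367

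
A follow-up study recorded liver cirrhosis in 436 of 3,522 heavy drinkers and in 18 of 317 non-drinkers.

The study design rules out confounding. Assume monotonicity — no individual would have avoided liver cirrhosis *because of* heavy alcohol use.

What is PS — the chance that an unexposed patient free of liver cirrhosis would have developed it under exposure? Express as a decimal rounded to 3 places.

PS ≈ 0.071

p₁ = P(outcome | exposed) = 436/3522 = 0.12379
p₀ = P(outcome | unexposed) = 18/317 = 0.056782
Under exogeneity and monotonicity, PS = (p₁ − p₀) / (1 − p₀).
PS = (0.12379 − 0.056782) / (1 − 0.056782) = 0.067011 / 0.94322 ≈ 0.0710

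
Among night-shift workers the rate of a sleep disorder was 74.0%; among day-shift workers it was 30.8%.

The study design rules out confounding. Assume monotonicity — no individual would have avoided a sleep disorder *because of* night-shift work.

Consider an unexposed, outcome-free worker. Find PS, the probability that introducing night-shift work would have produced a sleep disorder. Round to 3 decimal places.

p₁ = 0.74, p₀ = 0.308.
Under exogeneity and monotonicity, PS = (p₁ − p₀) / (1 − p₀).
PS = (0.74 − 0.308) / (1 − 0.308) = 0.432 / 0.692 ≈ 0.6243

PS ≈ 0.624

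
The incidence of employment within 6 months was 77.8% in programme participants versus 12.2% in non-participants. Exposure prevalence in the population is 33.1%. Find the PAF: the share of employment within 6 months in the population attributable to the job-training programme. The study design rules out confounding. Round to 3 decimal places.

PAF ≈ 0.640

p₁ = 0.778, p₀ = 0.122.
Overall risk P(Y=1) = π·p₁ + (1−π)·p₀ = 0.331×0.778 + 0.669×0.122 = 0.33914.
Under exogeneity, PAF = [P(Y=1) − p₀] / P(Y=1).
PAF = (0.33914 − 0.122) / 0.33914 ≈ 0.6403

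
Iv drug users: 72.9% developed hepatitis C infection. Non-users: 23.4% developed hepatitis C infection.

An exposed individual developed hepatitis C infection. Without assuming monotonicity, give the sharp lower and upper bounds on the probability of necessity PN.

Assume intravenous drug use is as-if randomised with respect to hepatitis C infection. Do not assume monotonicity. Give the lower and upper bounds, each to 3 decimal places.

p₁ = 0.729, p₀ = 0.234.
Under exogeneity alone the bounds on PN are max{0,(p₁−p₀)/p₁} ≤ PN ≤ min{1,(1−p₀)/p₁}.
  lower = (p₁ − p₀)/p₁ = 0.495 / 0.729 ≈ 0.6790
  upper = min{1, (1 − p₀)/p₁} = 0.766 / 0.729 ≈ 1.0508 → capped at 1

0.679 ≤ PN ≤ 1.000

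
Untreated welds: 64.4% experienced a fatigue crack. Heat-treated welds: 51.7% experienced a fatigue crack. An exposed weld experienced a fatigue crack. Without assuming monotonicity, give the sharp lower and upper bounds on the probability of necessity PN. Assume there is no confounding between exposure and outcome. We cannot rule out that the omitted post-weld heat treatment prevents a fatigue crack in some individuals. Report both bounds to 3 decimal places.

0.197 ≤ PN ≤ 0.750

p₁ = 0.644, p₀ = 0.517.
Under exogeneity alone the bounds on PN are max{0,(p₁−p₀)/p₁} ≤ PN ≤ min{1,(1−p₀)/p₁}.
  lower = (p₁ − p₀)/p₁ = 0.127 / 0.644 ≈ 0.1972
  upper = min{1, (1 − p₀)/p₁} = 0.483 / 0.644 ≈ 0.7500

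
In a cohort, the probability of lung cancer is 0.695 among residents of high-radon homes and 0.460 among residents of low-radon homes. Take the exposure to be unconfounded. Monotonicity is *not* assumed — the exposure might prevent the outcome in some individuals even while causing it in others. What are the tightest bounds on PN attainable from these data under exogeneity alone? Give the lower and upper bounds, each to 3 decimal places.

0.338 ≤ PN ≤ 0.777

Let p₁ = 0.695, p₀ = 0.46.
Under exogeneity alone the bounds on PN are max{0,(p₁−p₀)/p₁} ≤ PN ≤ min{1,(1−p₀)/p₁}.
  lower = (p₁ − p₀)/p₁ = 0.235 / 0.695 ≈ 0.3381
  upper = min{1, (1 − p₀)/p₁} = 0.54 / 0.695 ≈ 0.7770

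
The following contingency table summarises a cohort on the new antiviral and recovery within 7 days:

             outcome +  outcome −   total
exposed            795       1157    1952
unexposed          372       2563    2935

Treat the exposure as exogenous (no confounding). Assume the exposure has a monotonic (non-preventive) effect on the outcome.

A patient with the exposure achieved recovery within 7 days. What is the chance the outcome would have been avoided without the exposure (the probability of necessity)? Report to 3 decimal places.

p₁ = P(outcome | exposed) = 795/1952 = 0.40727
p₀ = P(outcome | unexposed) = 372/2935 = 0.12675
Under exogeneity and monotonicity, PN = (p₁ − p₀)/p₁.
PN = (0.40727 − 0.12675) / 0.40727 ≈ 0.6888

PN ≈ 0.689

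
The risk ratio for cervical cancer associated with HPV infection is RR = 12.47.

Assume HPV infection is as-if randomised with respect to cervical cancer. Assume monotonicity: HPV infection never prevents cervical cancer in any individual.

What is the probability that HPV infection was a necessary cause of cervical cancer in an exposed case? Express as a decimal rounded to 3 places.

Under exogeneity and monotonicity, PN = (RR − 1) / RR = 1 − 1/RR.
PN = (12.47 − 1) / 12.47 = 11.47 / 12.47 ≈ 0.9198

PN ≈ 0.920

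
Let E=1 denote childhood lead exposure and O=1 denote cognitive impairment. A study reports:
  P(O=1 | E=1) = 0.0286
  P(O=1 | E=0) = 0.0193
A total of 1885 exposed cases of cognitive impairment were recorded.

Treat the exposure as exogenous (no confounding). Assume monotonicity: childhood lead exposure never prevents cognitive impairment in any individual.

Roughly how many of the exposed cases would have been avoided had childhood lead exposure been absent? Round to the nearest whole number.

Let p₁ = 0.0286, p₀ = 0.0193.
PN = (p₁ − p₀)/p₁ = (0.0286 − 0.0193) / 0.0286 ≈ 0.32517.
Attributable cases ≈ PN × (exposed cases) = 0.32517 × 1885 ≈ 612.95.

about 613 cases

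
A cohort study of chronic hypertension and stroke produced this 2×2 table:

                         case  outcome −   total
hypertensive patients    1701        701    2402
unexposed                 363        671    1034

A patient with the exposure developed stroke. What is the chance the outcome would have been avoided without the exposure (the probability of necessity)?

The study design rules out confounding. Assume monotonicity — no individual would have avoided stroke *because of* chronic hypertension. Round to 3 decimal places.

p₁ = P(outcome | exposed) = 1701/2402 = 0.70816
p₀ = P(outcome | unexposed) = 363/1034 = 0.35106
Under exogeneity and monotonicity, PN = (p₁ − p₀) / p₁.
PN = (0.70816 − 0.35106) / 0.70816 = 0.3571 / 0.70816 ≈ 0.5043

PN ≈ 0.504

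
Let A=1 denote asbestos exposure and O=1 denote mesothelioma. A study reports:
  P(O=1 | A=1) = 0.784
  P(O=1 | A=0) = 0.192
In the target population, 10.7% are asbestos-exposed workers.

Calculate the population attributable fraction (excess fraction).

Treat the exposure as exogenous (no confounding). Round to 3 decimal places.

Let p₁ = 0.784, p₀ = 0.192.
Overall risk P(Y=1) = π·p₁ + (1−π)·p₀ = 0.107×0.784 + 0.893×0.192 = 0.25534.
Under exogeneity, PAF = [P(Y=1) − p₀] / P(Y=1).
PAF = (0.25534 − 0.192) / 0.25534 ≈ 0.2481

PAF ≈ 0.248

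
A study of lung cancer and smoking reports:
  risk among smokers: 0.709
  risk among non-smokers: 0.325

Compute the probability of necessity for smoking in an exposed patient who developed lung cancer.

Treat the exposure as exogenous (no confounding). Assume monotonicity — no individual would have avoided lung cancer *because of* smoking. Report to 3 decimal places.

Let p₁ = 0.709, p₀ = 0.325.
Under exogeneity and monotonicity, PN = (p₁ − p₀) / p₁.
PN = (0.709 − 0.325) / 0.709 = 0.384 / 0.709 ≈ 0.5416

PN ≈ 0.542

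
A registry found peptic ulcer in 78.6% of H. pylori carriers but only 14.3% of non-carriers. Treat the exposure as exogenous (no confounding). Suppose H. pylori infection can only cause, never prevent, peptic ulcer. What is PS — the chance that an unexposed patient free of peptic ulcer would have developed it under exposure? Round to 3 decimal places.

p₁ = 0.786, p₀ = 0.143.
Under exogeneity and monotonicity, PS = (p₁ − p₀) / (1 − p₀).
PS = (0.786 − 0.143) / (1 − 0.143) = 0.643 / 0.857 ≈ 0.7503

PS ≈ 0.750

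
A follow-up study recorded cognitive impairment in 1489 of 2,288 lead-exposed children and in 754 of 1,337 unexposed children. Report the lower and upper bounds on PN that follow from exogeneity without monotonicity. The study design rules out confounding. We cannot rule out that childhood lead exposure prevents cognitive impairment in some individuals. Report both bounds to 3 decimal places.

p₁ = P(outcome | exposed) = 1489/2288 = 0.65079
p₀ = P(outcome | unexposed) = 754/1337 = 0.56395
Under exogeneity alone the bounds on PN are max{0,(p₁−p₀)/p₁} ≤ PN ≤ min{1,(1−p₀)/p₁}.
  lower = (p₁ − p₀)/p₁ = 0.086838 / 0.65079 ≈ 0.1334
  upper = min{1, (1 − p₀)/p₁} = 0.43605 / 0.65079 ≈ 0.6700

0.133 ≤ PN ≤ 0.670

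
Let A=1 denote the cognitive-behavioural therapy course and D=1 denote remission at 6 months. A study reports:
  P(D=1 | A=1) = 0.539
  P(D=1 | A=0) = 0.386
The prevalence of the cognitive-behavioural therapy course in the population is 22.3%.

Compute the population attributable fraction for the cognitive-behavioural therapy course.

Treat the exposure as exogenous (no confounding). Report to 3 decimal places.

Let p₁ = 0.539, p₀ = 0.386.
Overall risk P(Y=1) = π·p₁ + (1−π)·p₀ = 0.223×0.539 + 0.777×0.386 = 0.42012.
Under exogeneity, PAF = [P(Y=1) − p₀] / P(Y=1).
PAF = (0.42012 − 0.386) / 0.42012 ≈ 0.0812

PAF ≈ 0.081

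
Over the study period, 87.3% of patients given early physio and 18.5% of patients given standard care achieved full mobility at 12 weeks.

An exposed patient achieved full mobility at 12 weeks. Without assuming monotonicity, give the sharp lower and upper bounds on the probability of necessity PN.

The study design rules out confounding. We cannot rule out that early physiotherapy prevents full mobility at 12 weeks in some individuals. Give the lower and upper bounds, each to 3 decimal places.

0.788 ≤ PN ≤ 0.934

p₁ = 0.873, p₀ = 0.185.
Under exogeneity alone the bounds on PN are max{0,(p₁−p₀)/p₁} ≤ PN ≤ min{1,(1−p₀)/p₁}.
  lower = (p₁ − p₀)/p₁ = 0.688 / 0.873 ≈ 0.7881
  upper = min{1, (1 − p₀)/p₁} = 0.815 / 0.873 ≈ 0.9336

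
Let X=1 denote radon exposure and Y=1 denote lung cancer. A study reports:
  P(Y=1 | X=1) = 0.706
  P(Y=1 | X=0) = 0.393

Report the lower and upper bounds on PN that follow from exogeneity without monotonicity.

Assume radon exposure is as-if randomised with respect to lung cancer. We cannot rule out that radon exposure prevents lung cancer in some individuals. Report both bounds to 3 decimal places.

0.443 ≤ PN ≤ 0.860

Let p₁ = 0.706, p₀ = 0.393.
Under exogeneity alone the bounds on PN are max{0,(p₁−p₀)/p₁} ≤ PN ≤ min{1,(1−p₀)/p₁}.
  lower = (p₁ − p₀)/p₁ = 0.313 / 0.706 ≈ 0.4433
  upper = min{1, (1 − p₀)/p₁} = 0.607 / 0.706 ≈ 0.8598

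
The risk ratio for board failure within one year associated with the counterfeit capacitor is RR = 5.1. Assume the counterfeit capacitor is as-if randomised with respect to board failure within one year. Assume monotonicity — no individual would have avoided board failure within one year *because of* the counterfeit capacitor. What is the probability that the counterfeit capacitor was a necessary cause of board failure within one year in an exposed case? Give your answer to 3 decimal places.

PN ≈ 0.804

Under exogeneity and monotonicity, PN = (RR − 1) / RR = 1 − 1/RR.
PN = (5.1 − 1) / 5.1 = 4.1 / 5.1 ≈ 0.8039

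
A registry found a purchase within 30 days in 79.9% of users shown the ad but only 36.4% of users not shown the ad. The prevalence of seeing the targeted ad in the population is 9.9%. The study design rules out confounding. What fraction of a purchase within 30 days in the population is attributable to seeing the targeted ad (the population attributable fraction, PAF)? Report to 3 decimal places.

p₁ = 0.799, p₀ = 0.364.
Overall risk P(Y=1) = π·p₁ + (1−π)·p₀ = 0.099×0.799 + 0.901×0.364 = 0.40707.
Under exogeneity, PAF = [P(Y=1) − p₀] / P(Y=1).
PAF = (0.40707 − 0.364) / 0.40707 ≈ 0.1058

PAF ≈ 0.106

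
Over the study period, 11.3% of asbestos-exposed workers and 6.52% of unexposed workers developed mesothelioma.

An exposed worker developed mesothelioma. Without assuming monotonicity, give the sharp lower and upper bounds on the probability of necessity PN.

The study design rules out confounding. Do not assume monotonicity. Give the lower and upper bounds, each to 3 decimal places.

0.423 ≤ PN ≤ 1.000

p₁ = 0.113, p₀ = 0.0652.
Under exogeneity alone the bounds on PN are max{0,(p₁−p₀)/p₁} ≤ PN ≤ min{1,(1−p₀)/p₁}.
  lower = (p₁ − p₀)/p₁ = 0.0478 / 0.113 ≈ 0.4230
  upper = min{1, (1 − p₀)/p₁} = 0.9348 / 0.113 ≈ 8.2726 → capped at 1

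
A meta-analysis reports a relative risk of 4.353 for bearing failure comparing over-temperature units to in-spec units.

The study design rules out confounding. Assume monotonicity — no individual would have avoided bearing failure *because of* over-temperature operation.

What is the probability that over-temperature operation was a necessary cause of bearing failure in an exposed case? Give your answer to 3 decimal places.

Under exogeneity and monotonicity, PN = (RR − 1) / RR = 1 − 1/RR.
PN = (4.353 − 1) / 4.353 = 3.353 / 4.353 ≈ 0.7703

PN ≈ 0.770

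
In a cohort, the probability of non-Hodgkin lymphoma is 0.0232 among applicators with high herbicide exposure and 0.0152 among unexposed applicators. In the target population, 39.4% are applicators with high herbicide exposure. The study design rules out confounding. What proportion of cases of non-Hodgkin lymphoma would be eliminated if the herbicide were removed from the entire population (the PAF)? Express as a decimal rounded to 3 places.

Let p₁ = 0.0232, p₀ = 0.0152.
Overall risk P(Y=1) = π·p₁ + (1−π)·p₀ = 0.394×0.0232 + 0.606×0.0152 = 0.018352.
Under exogeneity, PAF = [P(Y=1) − p₀] / P(Y=1).
PAF = (0.018352 − 0.0152) / 0.018352 ≈ 0.1718

PAF ≈ 0.172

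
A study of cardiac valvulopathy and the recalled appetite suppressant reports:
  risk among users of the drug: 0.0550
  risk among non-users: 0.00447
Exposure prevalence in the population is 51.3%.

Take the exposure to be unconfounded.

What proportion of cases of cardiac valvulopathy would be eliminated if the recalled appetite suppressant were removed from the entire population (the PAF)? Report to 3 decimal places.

Let p₁ = 0.055, p₀ = 0.00447.
Overall risk P(Y=1) = π·p₁ + (1−π)·p₀ = 0.513×0.055 + 0.487×0.00447 = 0.030392.
Under exogeneity, PAF = [P(Y=1) − p₀] / P(Y=1).
PAF = (0.030392 − 0.00447) / 0.030392 ≈ 0.8529

PAF ≈ 0.853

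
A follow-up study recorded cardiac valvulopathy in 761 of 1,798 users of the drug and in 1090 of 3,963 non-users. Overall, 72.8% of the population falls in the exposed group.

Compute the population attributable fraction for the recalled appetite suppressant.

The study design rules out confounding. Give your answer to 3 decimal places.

PAF ≈ 0.282

p₁ = P(outcome | exposed) = 761/1798 = 0.42325
p₀ = P(outcome | unexposed) = 1090/3963 = 0.27504
Overall risk P(Y=1) = π·p₁ + (1−π)·p₀ = 0.728×0.42325 + 0.272×0.27504 = 0.38294.
Under exogeneity, PAF = [P(Y=1) − p₀] / P(Y=1).
PAF = (0.38294 − 0.27504) / 0.38294 ≈ 0.2818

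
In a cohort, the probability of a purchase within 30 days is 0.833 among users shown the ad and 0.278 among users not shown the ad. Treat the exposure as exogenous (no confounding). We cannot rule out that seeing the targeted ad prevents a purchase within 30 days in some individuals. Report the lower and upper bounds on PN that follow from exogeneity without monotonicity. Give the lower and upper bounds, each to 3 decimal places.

0.666 ≤ PN ≤ 0.867

Let p₁ = 0.833, p₀ = 0.278.
Under exogeneity alone the bounds on PN are max{0,(p₁−p₀)/p₁} ≤ PN ≤ min{1,(1−p₀)/p₁}.
  lower = (p₁ − p₀)/p₁ = 0.555 / 0.833 ≈ 0.6663
  upper = min{1, (1 − p₀)/p₁} = 0.722 / 0.833 ≈ 0.8667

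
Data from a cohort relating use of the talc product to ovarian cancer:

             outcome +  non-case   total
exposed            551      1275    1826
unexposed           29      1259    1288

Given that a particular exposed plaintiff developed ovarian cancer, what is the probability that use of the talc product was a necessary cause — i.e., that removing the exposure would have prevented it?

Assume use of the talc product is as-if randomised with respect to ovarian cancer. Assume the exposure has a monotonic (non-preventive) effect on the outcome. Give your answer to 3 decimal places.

p₁ = P(outcome | exposed) = 551/1826 = 0.30175
p₀ = P(outcome | unexposed) = 29/1288 = 0.022516
Under exogeneity and monotonicity, PN = (p₁ − p₀) / p₁.
PN = (0.30175 − 0.022516) / 0.30175 = 0.27924 / 0.30175 ≈ 0.9254

PN ≈ 0.925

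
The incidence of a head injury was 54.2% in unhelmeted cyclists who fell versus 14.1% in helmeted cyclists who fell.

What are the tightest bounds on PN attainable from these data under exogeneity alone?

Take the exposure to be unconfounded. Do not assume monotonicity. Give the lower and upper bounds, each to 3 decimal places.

0.740 ≤ PN ≤ 1.000

p₁ = 0.542, p₀ = 0.141.
Under exogeneity alone the bounds on PN are max{0,(p₁−p₀)/p₁} ≤ PN ≤ min{1,(1−p₀)/p₁}.
  lower = (p₁ − p₀)/p₁ = 0.401 / 0.542 ≈ 0.7399
  upper = min{1, (1 − p₀)/p₁} = 0.859 / 0.542 ≈ 1.5849 → capped at 1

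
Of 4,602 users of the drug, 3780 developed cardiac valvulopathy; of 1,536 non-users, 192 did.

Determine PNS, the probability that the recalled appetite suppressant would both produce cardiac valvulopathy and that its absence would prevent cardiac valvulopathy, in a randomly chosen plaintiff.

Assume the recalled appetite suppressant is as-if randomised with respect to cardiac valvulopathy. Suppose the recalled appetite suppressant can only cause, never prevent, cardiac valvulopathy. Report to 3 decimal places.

PNS ≈ 0.696

p₁ = P(outcome | exposed) = 3780/4602 = 0.82138
p₀ = P(outcome | unexposed) = 192/1536 = 0.125
Under exogeneity and monotonicity, PNS = p₁ − p₀.
PNS = 0.82138 − 0.125 = 0.69638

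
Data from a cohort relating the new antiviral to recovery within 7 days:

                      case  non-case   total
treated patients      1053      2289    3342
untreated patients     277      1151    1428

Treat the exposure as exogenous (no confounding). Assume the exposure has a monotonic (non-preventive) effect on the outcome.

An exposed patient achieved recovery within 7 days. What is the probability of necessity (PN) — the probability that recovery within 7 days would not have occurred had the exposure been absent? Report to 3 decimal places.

p₁ = P(outcome | exposed) = 1053/3342 = 0.31508
p₀ = P(outcome | unexposed) = 277/1428 = 0.19398
Under exogeneity and monotonicity, PN = (p₁ − p₀) / p₁.
PN = (0.31508 − 0.19398) / 0.31508 = 0.1211 / 0.31508 ≈ 0.3844

PN ≈ 0.384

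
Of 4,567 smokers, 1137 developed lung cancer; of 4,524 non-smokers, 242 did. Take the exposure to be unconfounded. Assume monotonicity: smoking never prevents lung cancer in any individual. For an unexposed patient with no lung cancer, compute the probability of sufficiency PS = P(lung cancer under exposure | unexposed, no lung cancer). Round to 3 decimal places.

p₁ = P(outcome | exposed) = 1137/4567 = 0.24896
p₀ = P(outcome | unexposed) = 242/4524 = 0.053492
Under exogeneity and monotonicity, PS = (p₁ − p₀) / (1 − p₀).
PS = (0.24896 − 0.053492) / (1 − 0.053492) = 0.19547 / 0.94651 ≈ 0.2065

PS ≈ 0.207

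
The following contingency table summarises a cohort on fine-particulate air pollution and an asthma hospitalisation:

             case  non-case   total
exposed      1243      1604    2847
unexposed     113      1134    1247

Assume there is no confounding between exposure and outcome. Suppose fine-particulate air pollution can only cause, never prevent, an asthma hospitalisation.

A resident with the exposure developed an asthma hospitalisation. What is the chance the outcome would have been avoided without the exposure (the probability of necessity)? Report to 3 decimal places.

PN ≈ 0.792

p₁ = P(outcome | exposed) = 1243/2847 = 0.4366
p₀ = P(outcome | unexposed) = 113/1247 = 0.090617
Under exogeneity and monotonicity, PN = (p₁ − p₀)/p₁.
PN = (0.4366 − 0.090617) / 0.4366 ≈ 0.7924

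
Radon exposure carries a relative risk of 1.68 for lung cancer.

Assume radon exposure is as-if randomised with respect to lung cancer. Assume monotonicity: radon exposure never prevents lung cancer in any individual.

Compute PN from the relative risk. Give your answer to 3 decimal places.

PN ≈ 0.405

Under exogeneity and monotonicity, PN = (RR − 1) / RR = 1 − 1/RR.
PN = (1.68 − 1) / 1.68 = 0.68 / 1.68 ≈ 0.4048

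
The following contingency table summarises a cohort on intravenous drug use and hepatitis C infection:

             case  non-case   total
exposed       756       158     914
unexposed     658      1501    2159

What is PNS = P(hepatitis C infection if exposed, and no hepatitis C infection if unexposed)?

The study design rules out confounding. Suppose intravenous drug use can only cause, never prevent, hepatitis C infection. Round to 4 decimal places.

p₁ = P(outcome | exposed) = 756/914 = 0.82713
p₀ = P(outcome | unexposed) = 658/2159 = 0.30477
Under exogeneity and monotonicity, PNS = p₁ − p₀.
PNS = 0.82713 − 0.30477 = 0.52236

PNS ≈ 0.5224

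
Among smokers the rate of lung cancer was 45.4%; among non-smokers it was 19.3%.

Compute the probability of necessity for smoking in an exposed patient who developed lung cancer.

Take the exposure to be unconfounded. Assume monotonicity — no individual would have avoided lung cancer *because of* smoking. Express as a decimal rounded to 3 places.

p₁ = 0.454, p₀ = 0.193.
Under exogeneity and monotonicity, PN = (p₁ − p₀) / p₁.
PN = (0.454 − 0.193) / 0.454 = 0.261 / 0.454 ≈ 0.5749

PN ≈ 0.575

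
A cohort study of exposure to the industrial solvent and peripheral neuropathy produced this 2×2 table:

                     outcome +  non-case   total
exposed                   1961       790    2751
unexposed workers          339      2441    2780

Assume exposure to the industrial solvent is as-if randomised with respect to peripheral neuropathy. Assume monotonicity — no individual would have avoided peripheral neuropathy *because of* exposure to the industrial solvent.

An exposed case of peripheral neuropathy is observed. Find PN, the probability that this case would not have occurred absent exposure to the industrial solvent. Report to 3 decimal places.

p₁ = P(outcome | exposed) = 1961/2751 = 0.71283
p₀ = P(outcome | unexposed) = 339/2780 = 0.12194
Under exogeneity and monotonicity, PN = (p₁ − p₀)/p₁.
PN = (0.71283 − 0.12194) / 0.71283 ≈ 0.8289

PN ≈ 0.829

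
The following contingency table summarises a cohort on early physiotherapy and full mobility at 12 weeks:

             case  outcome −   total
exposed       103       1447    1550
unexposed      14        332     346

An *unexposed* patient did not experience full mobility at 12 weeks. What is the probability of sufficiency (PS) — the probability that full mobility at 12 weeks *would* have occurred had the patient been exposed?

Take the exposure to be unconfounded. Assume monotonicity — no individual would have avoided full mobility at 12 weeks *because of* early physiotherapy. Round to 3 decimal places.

p₁ = P(outcome | exposed) = 103/1550 = 0.066452
p₀ = P(outcome | unexposed) = 14/346 = 0.040462
Under exogeneity and monotonicity, PS = (p₁ − p₀) / (1 − p₀).
PS = (0.066452 − 0.040462) / (1 − 0.040462) = 0.025989 / 0.95954 ≈ 0.0271

PS ≈ 0.027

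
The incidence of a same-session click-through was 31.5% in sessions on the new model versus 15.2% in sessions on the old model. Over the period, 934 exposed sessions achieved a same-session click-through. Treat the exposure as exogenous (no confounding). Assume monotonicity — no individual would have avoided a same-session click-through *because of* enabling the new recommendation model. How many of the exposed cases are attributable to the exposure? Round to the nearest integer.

about 483 cases

p₁ = 0.315, p₀ = 0.152.
PN = (p₁ − p₀)/p₁ = (0.315 − 0.152) / 0.315 ≈ 0.51746.
Attributable cases ≈ PN × (exposed cases) = 0.51746 × 934 ≈ 483.31.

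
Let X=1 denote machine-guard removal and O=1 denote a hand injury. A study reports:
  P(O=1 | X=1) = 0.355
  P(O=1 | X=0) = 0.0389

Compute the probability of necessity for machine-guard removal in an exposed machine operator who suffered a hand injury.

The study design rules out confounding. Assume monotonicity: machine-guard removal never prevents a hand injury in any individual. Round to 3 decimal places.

PN ≈ 0.890

Let p₁ = 0.355, p₀ = 0.0389.
Under exogeneity and monotonicity, PN = (p₁ − p₀) / p₁.
PN = (0.355 − 0.0389) / 0.355 = 0.3161 / 0.355 ≈ 0.8904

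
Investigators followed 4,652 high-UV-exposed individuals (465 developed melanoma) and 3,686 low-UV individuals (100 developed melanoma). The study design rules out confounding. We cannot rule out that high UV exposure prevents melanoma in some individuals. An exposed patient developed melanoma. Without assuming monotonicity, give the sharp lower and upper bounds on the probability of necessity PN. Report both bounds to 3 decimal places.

0.729 ≤ PN ≤ 1.000

p₁ = P(outcome | exposed) = 465/4652 = 0.099957
p₀ = P(outcome | unexposed) = 100/3686 = 0.02713
Under exogeneity alone the bounds on PN are max{0,(p₁−p₀)/p₁} ≤ PN ≤ min{1,(1−p₀)/p₁}.
  lower = (p₁ − p₀)/p₁ = 0.072827 / 0.099957 ≈ 0.7286
  upper = min{1, (1 − p₀)/p₁} = 0.97287 / 0.099957 ≈ 9.7329 → capped at 1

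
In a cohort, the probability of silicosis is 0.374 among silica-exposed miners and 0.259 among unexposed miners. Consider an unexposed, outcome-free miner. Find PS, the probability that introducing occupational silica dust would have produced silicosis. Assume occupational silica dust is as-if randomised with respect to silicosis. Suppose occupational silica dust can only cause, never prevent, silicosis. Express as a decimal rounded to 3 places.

PS ≈ 0.155

Let p₁ = 0.374, p₀ = 0.259.
Under exogeneity and monotonicity, PS = (p₁ − p₀) / (1 − p₀).
PS = (0.374 − 0.259) / (1 − 0.259) = 0.115 / 0.741 ≈ 0.1552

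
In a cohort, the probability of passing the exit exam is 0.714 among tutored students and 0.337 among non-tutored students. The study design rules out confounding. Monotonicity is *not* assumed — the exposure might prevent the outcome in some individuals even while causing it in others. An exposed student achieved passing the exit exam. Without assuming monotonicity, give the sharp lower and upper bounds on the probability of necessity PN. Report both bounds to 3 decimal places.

Let p₁ = 0.714, p₀ = 0.337.
Under exogeneity alone the bounds on PN are max{0,(p₁−p₀)/p₁} ≤ PN ≤ min{1,(1−p₀)/p₁}.
  lower = (p₁ − p₀)/p₁ = 0.377 / 0.714 ≈ 0.5280
  upper = min{1, (1 − p₀)/p₁} = 0.663 / 0.714 ≈ 0.9286

0.528 ≤ PN ≤ 0.929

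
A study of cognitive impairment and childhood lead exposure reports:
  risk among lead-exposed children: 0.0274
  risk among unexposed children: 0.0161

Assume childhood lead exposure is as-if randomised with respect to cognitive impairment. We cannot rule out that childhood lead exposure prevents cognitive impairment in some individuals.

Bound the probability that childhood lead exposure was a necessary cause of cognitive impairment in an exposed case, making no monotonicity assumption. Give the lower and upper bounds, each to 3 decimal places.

0.412 ≤ PN ≤ 1.000

Let p₁ = 0.0274, p₀ = 0.0161.
Under exogeneity alone the bounds on PN are max{0,(p₁−p₀)/p₁} ≤ PN ≤ min{1,(1−p₀)/p₁}.
  lower = (p₁ − p₀)/p₁ = 0.0113 / 0.0274 ≈ 0.4124
  upper = min{1, (1 − p₀)/p₁} = 0.9839 / 0.0274 ≈ 35.9088 → capped at 1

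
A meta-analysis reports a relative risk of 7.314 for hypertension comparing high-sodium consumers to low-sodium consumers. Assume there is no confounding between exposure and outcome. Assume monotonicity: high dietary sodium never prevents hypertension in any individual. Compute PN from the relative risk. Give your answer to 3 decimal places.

PN ≈ 0.863

Under exogeneity and monotonicity, PN = (RR − 1) / RR = 1 − 1/RR.
PN = (7.314 − 1) / 7.314 = 6.314 / 7.314 ≈ 0.8633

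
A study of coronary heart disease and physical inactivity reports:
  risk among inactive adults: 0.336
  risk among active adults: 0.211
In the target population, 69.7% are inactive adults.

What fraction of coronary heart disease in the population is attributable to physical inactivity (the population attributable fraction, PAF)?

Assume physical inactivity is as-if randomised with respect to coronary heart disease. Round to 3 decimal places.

PAF ≈ 0.292

Let p₁ = 0.336, p₀ = 0.211.
Overall risk P(Y=1) = π·p₁ + (1−π)·p₀ = 0.697×0.336 + 0.303×0.211 = 0.29813.
Under exogeneity, PAF = [P(Y=1) − p₀] / P(Y=1).
PAF = (0.29813 − 0.211) / 0.29813 ≈ 0.2922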